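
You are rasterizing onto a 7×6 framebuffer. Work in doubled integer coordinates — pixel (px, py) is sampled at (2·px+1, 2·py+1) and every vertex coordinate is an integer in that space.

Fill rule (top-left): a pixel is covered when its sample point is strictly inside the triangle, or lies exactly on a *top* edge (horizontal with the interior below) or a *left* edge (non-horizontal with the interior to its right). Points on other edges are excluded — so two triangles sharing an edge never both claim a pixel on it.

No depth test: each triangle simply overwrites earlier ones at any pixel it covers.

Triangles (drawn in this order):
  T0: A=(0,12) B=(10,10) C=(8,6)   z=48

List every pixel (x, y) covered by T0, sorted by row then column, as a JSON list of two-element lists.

T0:
  2·area = 44  (B↔C swapped to make it positive)
  edge (0, 12)→(8, 6): d=(8,-6) top-left  bias=+0
  edge (8, 6)→(10, 10): d=(2,4) right/bottom  bias=-1
  edge (10, 10)→(0, 12): d=(-10,2) right/bottom  bias=-1
    (3,3)@(7, 7): e=[2,6,36] → #
    (4,3)@(9, 7): e=[14,-2,32] → ·
    (2,4)@(5, 9): e=[6,18,20] → #
    (4,4)@(9, 9): e=[30,2,12] → #
    (5,4)@(11, 9): e=[42,-6,8] → ·
    (1,5)@(3, 11): e=[10,30,4] → #
    (2,5)@(5, 11): e=[22,22,0] → ·  [on edge]
    (3,5)@(7, 11): e=[34,14,-4] → ·
    (4,5)@(9, 11): e=[46,6,-8] → ·
  covered (5 px):
    · · · · · · ·
    · · · · · · ·
    · · · · · · ·
    · · · # · · ·
    · · # # # · ·
    · # · · · · ·

Final: [[3,3],[2,4],[3,4],[4,4],[1,5]]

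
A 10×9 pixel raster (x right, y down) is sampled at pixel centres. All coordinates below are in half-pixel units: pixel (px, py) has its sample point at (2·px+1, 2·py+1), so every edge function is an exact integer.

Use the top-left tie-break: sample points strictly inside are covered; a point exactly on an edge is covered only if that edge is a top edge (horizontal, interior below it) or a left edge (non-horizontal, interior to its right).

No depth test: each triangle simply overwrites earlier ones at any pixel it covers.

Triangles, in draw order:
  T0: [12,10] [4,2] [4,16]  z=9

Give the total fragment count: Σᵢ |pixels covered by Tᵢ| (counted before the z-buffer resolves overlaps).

T0:
  2·area = 112  (B↔C swapped to make it positive)
  edge (12, 10)→(4, 16): d=(-8,6) right/bottom  bias=-1
  edge (4, 16)→(4, 2): d=(0,-14) top-left  bias=+0
  edge (4, 2)→(12, 10): d=(8,8) right/bottom  bias=-1
    (1,0)@(3, 1): e=[126,-14,0] → ·  [on edge]
    (2,1)@(5, 3): e=[98,14,0] → ·  [on edge]
    (2,2)@(5, 5): e=[82,14,16] → #
    (3,2)@(7, 5): e=[70,42,0] → ·  [on edge]
    (2,3)@(5, 7): e=[66,14,32] → #
    (3,3)@(7, 7): e=[54,42,16] → #
    (4,3)@(9, 7): e=[42,70,0] → ·  [on edge]
    (2,4)@(5, 9): e=[50,14,48] → #
    (4,4)@(9, 9): e=[26,70,16] → #
    (5,4)@(11, 9): e=[14,98,0] → ·  [on edge]
    (2,5)@(5, 11): e=[34,14,64] → #
    (5,5)@(11, 11): e=[-2,98,16] → ·
    (6,5)@(13, 11): e=[-14,126,0] → ·  [on edge]
    (7,6)@(15, 13): e=[-42,154,0] → ·  [on edge]
    (8,7)@(17, 15): e=[-70,182,0] → ·  [on edge]
    (9,8)@(19, 17): e=[-98,210,0] → ·  [on edge]
  covered (12 px):
    · · · · · · · · · ·
    · · · · · · · · · ·
    · · # · · · · · · ·
    · · # # · · · · · ·
    · · # # # · · · · ·
    · · # # # · · · · ·
    · · # # · · · · · ·
    · · # · · · · · · ·
    · · · · · · · · · ·

Result: 12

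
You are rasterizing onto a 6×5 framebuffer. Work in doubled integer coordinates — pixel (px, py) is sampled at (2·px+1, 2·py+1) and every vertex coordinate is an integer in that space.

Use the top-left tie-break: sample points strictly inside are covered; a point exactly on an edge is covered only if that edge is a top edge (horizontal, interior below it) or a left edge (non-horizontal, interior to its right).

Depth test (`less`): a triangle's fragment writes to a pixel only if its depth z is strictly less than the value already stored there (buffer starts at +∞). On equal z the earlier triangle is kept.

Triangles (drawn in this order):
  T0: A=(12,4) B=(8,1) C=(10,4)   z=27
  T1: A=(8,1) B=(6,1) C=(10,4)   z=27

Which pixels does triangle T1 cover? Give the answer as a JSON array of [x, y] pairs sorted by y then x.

T0:
  2·area = 6  (B↔C swapped to make it positive)
  edge (12, 4)→(10, 4): d=(-2,0) right/bottom  bias=-1
  edge (10, 4)→(8, 1): d=(-2,-3) top-left  bias=+0
  edge (8, 1)→(12, 4): d=(4,3) right/bottom  bias=-1
  covered (0 px):
    . . . . . .
    . . . . . .
    . . . . . .
    . . . . . .
    . . . . . .
T1:
  2·area = 6  (B↔C swapped to make it positive)
  edge (8, 1)→(10, 4): d=(2,3) right/bottom  bias=-1
  edge (10, 4)→(6, 1): d=(-4,-3) top-left  bias=+0
  edge (6, 1)→(8, 1): d=(2,0) top-left  bias=+0
    (0,0)@(1, 1): e=[21,-15,0] → .  [on edge]
    (1,0)@(3, 1): e=[15,-9,0] → .  [on edge]
    (2,0)@(5, 1): e=[9,-3,0] → .  [on edge]
    (3,0)@(7, 1): e=[3,3,0] → X  [on edge]
    (4,0)@(9, 1): e=[-3,9,0] → .  [on edge]
    (5,0)@(11, 1): e=[-9,15,0] → .  [on edge]
    (3,1)@(7, 3): e=[7,-5,4] → .
    (4,1)@(9, 3): e=[1,1,4] → X
    (5,1)@(11, 3): e=[-5,7,4] → .
    (4,2)@(9, 5): e=[5,-7,8] → .
  covered (2 px):
    . . . X . .
    . . . . X .
    . . . . . .
    . . . . . .
    . . . . . .

Final: [[3,0],[4,1]]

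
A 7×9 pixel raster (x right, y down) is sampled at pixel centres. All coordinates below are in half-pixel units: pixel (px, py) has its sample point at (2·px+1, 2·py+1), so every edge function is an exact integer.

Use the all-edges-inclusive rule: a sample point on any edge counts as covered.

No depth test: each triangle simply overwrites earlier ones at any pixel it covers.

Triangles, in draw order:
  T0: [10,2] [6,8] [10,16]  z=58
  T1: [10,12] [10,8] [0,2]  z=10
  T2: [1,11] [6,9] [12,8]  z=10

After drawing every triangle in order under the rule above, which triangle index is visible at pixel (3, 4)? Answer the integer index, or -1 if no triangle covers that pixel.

T0:
  2·area = 56  (B↔C swapped to make it positive)
  edge (10, 2)→(10, 16): d=(0,14) inclusive
  edge (10, 16)→(6, 8): d=(-4,-8) inclusive
  edge (6, 8)→(10, 2): d=(4,-6) inclusive
    (4,2)@(9, 5): e=[14,36,6] → X
    (5,2)@(11, 5): e=[-14,52,18] → .
    (3,3)@(7, 7): e=[42,12,2] → X
    (5,3)@(11, 7): e=[-14,44,26] → .
    (3,4)@(7, 9): e=[42,4,10] → X
    (5,4)@(11, 9): e=[-14,36,34] → .
    (3,5)@(7, 11): e=[42,-4,18] → .
    (4,5)@(9, 11): e=[14,12,30] → X
    (5,5)@(11, 11): e=[-14,28,42] → .
    (4,6)@(9, 13): e=[14,4,38] → X
    (5,6)@(11, 13): e=[-14,20,50] → .
    (4,7)@(9, 15): e=[14,-4,46] → .
  covered (7 px):
    . . . . . . .
    . . . . . . .
    . . . . X . .
    . . . X X . .
    . . . X X . .
    . . . . X . .
    . . . . X . .
    . . . . . . .
    . . . . . . .
T1:
  2·area = 40  (B↔C swapped to make it positive)
  edge (10, 12)→(0, 2): d=(-10,-10) inclusive
  edge (0, 2)→(10, 8): d=(10,6) inclusive
  edge (10, 8)→(10, 12): d=(0,4) inclusive
    (0,1)@(1, 3): e=[0,4,36] → X  [on edge]
    (1,1)@(3, 3): e=[20,-8,28] → .
    (0,2)@(1, 5): e=[-20,24,36] → .
    (1,2)@(3, 5): e=[0,12,28] → X  [on edge]
    (2,2)@(5, 5): e=[20,0,20] → X  [on edge]
    (3,2)@(7, 5): e=[40,-12,12] → .
    (1,3)@(3, 7): e=[-20,32,28] → .
    (2,3)@(5, 7): e=[0,20,20] → X  [on edge]
    (3,3)@(7, 7): e=[20,8,12] → X
    (4,3)@(9, 7): e=[40,-4,4] → .
    (2,4)@(5, 9): e=[-20,40,20] → .
    (3,4)@(7, 9): e=[0,28,12] → X  [on edge]
    (4,5)@(9, 11): e=[0,36,4] → X  [on edge]
    (5,6)@(11, 13): e=[0,44,-4] → .  [on edge]
    (6,7)@(13, 15): e=[0,52,-12] → .  [on edge]
  covered (8 px):
    . . . . . . .
    X . . . . . .
    . X X . . . .
    . . X X . . .
    . . . X X . .
    . . . . X . .
    . . . . . . .
    . . . . . . .
    . . . . . . .
T2:
  2·area = 7
  edge (1, 11)→(6, 9): d=(5,-2) inclusive
  edge (6, 9)→(12, 8): d=(6,-1) inclusive
  edge (12, 8)→(1, 11): d=(-11,3) inclusive
    (5,3)@(11, 7): e=[0,-7,14] → .  [on edge]
    (3,4)@(7, 9): e=[2,1,4] → X
    (4,4)@(9, 9): e=[6,3,-2] → .
    (0,5)@(1, 11): e=[0,7,0] → X  [on edge]
    (1,5)@(3, 11): e=[4,9,-6] → .
    (3,5)@(7, 11): e=[12,13,-18] → .
    (0,6)@(1, 13): e=[10,19,-22] → .
  covered (2 px):
    . . . . . . .
    . . . . . . .
    . . . . . . .
    . . . . . . .
    . . . X . . .
    X . . . . . .
    . . . . . . .
    . . . . . . .
    . . . . . . .

Z-buffer (winner per pixel, '.' = empty):
  . . . . . . .
  1 . . . . . .
  . 1 1 . 0 . .
  . . 1 1 0 . .
  . . . 2 1 . .
  2 . . . 1 . .
  . . . . 0 . .
  . . . . . . .
  . . . . . . .

Result: 2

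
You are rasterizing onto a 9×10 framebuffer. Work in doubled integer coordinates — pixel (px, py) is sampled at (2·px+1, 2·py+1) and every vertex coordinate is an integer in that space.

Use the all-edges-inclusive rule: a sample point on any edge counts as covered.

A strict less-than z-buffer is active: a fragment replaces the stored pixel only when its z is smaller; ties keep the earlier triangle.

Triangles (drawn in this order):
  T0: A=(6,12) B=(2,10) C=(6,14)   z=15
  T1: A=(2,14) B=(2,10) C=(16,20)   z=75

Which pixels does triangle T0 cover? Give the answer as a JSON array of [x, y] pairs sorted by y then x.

T0:
  2·area = 8  (B↔C swapped to make it positive)
  edge (6, 12)→(6, 14): d=(0,2) inclusive
  edge (6, 14)→(2, 10): d=(-4,-4) inclusive
  edge (2, 10)→(6, 12): d=(4,2) inclusive
    (0,4)@(1, 9): e=[10,0,-2] → .  [on edge]
    (1,5)@(3, 11): e=[6,0,2] → X  [on edge]
    (2,5)@(5, 11): e=[2,8,-2] → .
    (1,6)@(3, 13): e=[6,-8,10] → .
    (2,6)@(5, 13): e=[2,0,6] → X  [on edge]
    (3,6)@(7, 13): e=[-2,8,2] → .
    (2,7)@(5, 15): e=[2,-8,14] → .
    (3,7)@(7, 15): e=[-2,0,10] → .  [on edge]
    (4,8)@(9, 17): e=[-6,0,14] → .  [on edge]
    (5,9)@(11, 19): e=[-10,0,18] → .  [on edge]
  covered (2 px):
    . . . . . . . . .
    . . . . . . . . .
    . . . . . . . . .
    . . . . . . . . .
    . . . . . . . . .
    . X . . . . . . .
    . . X . . . . . .
    . . . . . . . . .
    . . . . . . . . .
    . . . . . . . . .
T1:
  2·area = 56
  edge (2, 14)→(2, 10): d=(0,-4) inclusive
  edge (2, 10)→(16, 20): d=(14,10) inclusive
  edge (16, 20)→(2, 14): d=(-14,-6) inclusive
    (1,5)@(3, 11): e=[4,4,48] → X
    (2,5)@(5, 11): e=[12,-16,60] → .
    (1,6)@(3, 13): e=[4,32,20] → X
    (2,6)@(5, 13): e=[12,12,32] → X
    (3,6)@(7, 13): e=[20,-8,44] → .
    (1,7)@(3, 15): e=[4,60,-8] → .
    (2,7)@(5, 15): e=[12,40,4] → X
    (3,7)@(7, 15): e=[20,20,16] → X
    (4,7)@(9, 15): e=[28,0,28] → X  [on edge]
    (5,7)@(11, 15): e=[36,-20,40] → .
    (2,8)@(5, 17): e=[12,68,-24] → .
    (3,8)@(7, 17): e=[20,48,-12] → .
    (4,8)@(9, 17): e=[28,28,0] → X  [on edge]
  covered (8 px):
    . . . . . . . . .
    . . . . . . . . .
    . . . . . . . . .
    . . . . . . . . .
    . . . . . . . . .
    . X . . . . . . .
    . X X . . . . . .
    . . X X X . . . .
    . . . . X X . . .
    . . . . . . . . .

Result: [[1,5],[2,6]]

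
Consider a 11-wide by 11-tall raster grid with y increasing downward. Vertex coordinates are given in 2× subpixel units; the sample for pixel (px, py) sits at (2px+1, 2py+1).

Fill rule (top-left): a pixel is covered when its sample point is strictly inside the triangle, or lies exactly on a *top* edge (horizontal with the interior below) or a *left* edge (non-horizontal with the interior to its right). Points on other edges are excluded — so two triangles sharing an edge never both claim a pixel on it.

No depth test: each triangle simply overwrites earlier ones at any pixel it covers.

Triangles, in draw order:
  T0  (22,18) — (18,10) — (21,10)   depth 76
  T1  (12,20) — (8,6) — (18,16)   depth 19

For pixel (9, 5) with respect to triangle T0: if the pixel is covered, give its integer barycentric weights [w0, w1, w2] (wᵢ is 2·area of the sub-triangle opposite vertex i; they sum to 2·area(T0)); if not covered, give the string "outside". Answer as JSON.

T0:
  2·area = 24
  edge (22, 18)→(18, 10): d=(-4,-8) top-left  bias=+0
  edge (18, 10)→(21, 10): d=(3,0) top-left  bias=+0
  edge (21, 10)→(22, 18): d=(1,8) right/bottom  bias=-1
    (9,5)@(19, 11): e=[4,3,17] → X
    (10,5)@(21, 11): e=[20,3,1] → X
    (9,6)@(19, 13): e=[-4,9,19] → .
    (10,6)@(21, 13): e=[12,9,3] → X
    (10,7)@(21, 15): e=[4,15,5] → X
    (10,8)@(21, 17): e=[-4,21,7] → .
  covered (4 px):
    . . . . . . . . . . .
    . . . . . . . . . . .
    . . . . . . . . . . .
    . . . . . . . . . . .
    . . . . . . . . . . .
    . . . . . . . . . X X
    . . . . . . . . . . X
    . . . . . . . . . . X
    . . . . . . . . . . .
    . . . . . . . . . . .
    . . . . . . . . . . .
T1:
  2·area = 100
  edge (12, 20)→(8, 6): d=(-4,-14) top-left  bias=+0
  edge (8, 6)→(18, 16): d=(10,10) right/bottom  bias=-1
  edge (18, 16)→(12, 20): d=(-6,4) right/bottom  bias=-1
    (1,0)@(3, 1): e=[-50,0,150] → .  [on edge]
    (2,1)@(5, 3): e=[-30,0,130] → .  [on edge]
    (3,2)@(7, 5): e=[-10,0,110] → .  [on edge]
    (4,3)@(9, 7): e=[10,0,90] → .  [on edge]
    (4,4)@(9, 9): e=[2,20,78] → X
    (5,4)@(11, 9): e=[30,0,70] → .  [on edge]
    (4,5)@(9, 11): e=[-6,40,66] → .
    (5,5)@(11, 11): e=[22,20,58] → X
    (6,5)@(13, 11): e=[50,0,50] → .  [on edge]
    (5,6)@(11, 13): e=[14,40,46] → X
    (6,6)@(13, 13): e=[42,20,38] → X
    (7,6)@(15, 13): e=[70,0,30] → .  [on edge]
    (8,7)@(17, 15): e=[90,0,10] → .  [on edge]
    (9,8)@(19, 17): e=[110,0,-10] → .  [on edge]
    (10,9)@(21, 19): e=[130,0,-30] → .  [on edge]
  covered (10 px):
    . . . . . . . . . . .
    . . . . . . . . . . .
    . . . . . . . . . . .
    . . . . . . . . . . .
    . . . . X . . . . . .
    . . . . . X . . . . .
    . . . . . X X . . . .
    . . . . . X X X . . .
    . . . . . . X X . . .
    . . . . . . X . . . .
    . . . . . . . . . . .

Answer: [3,17,4]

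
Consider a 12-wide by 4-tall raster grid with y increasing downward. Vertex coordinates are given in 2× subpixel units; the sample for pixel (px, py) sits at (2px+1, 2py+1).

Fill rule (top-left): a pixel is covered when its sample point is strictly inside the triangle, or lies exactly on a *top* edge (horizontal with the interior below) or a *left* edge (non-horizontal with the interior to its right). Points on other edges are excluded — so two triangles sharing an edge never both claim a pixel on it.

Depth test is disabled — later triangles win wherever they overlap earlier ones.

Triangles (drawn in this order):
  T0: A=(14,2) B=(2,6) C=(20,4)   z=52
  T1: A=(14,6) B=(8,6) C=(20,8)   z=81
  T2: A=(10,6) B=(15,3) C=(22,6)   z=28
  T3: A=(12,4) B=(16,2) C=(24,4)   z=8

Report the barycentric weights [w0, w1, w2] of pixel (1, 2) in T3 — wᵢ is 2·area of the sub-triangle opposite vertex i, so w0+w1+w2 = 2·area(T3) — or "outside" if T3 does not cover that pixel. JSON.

T0:
  2·area = 48  (B↔C swapped to make it positive)
  edge (14, 2)→(20, 4): d=(6,2) right/bottom  bias=-1
  edge (20, 4)→(2, 6): d=(-18,2) right/bottom  bias=-1
  edge (2, 6)→(14, 2): d=(12,-4) top-left  bias=+0
    (5,0)@(11, 1): e=[0,72,-24] → ·  [on edge]
    (8,0)@(17, 1): e=[-12,60,0] → ·  [on edge]
    (5,1)@(11, 3): e=[12,36,0] → #  [on edge]
    (6,1)@(13, 3): e=[8,32,8] → #
    (7,1)@(15, 3): e=[4,28,16] → #
    (8,1)@(17, 3): e=[0,24,24] → ·  [on edge]
    (2,2)@(5, 5): e=[36,12,0] → #  [on edge]
    (3,2)@(7, 5): e=[32,8,8] → #
    (4,2)@(9, 5): e=[28,4,16] → #
    (5,2)@(11, 5): e=[24,0,24] → ·  [on edge]
    (6,2)@(13, 5): e=[20,-4,32] → ·
    (7,2)@(15, 5): e=[16,-8,40] → ·
    (11,2)@(23, 5): e=[0,-24,72] → ·  [on edge]
  covered (6 px):
    · · · · · · · · · · · ·
    · · · · · # # # · · · ·
    · · # # # · · · · · · ·
    · · · · · · · · · · · ·
T1:
  2·area = 12  (B↔C swapped to make it positive)
  edge (14, 6)→(20, 8): d=(6,2) right/bottom  bias=-1
  edge (20, 8)→(8, 6): d=(-12,-2) top-left  bias=+0
  edge (8, 6)→(14, 6): d=(6,0) top-left  bias=+0
    (2,1)@(5, 3): e=[0,30,-18] → ·  [on edge]
    (5,2)@(11, 5): e=[0,18,-6] → ·  [on edge]
    (7,3)@(15, 7): e=[4,2,6] → #
    (8,3)@(17, 7): e=[0,6,6] → ·  [on edge]
  covered (1 px):
    · · · · · · · · · · · ·
    · · · · · · · · · · · ·
    · · · · · · · · · · · ·
    · · · · · · · # · · · ·
T2:
  2·area = 36
  edge (10, 6)→(15, 3): d=(5,-3) top-left  bias=+0
  edge (15, 3)→(22, 6): d=(7,3) right/bottom  bias=-1
  edge (22, 6)→(10, 6): d=(-12,0) right/bottom  bias=-1
    (7,1)@(15, 3): e=[0,0,36] → ·  [on edge]
    (6,2)@(13, 5): e=[4,20,12] → #
    (7,2)@(15, 5): e=[10,14,12] → #
    (8,2)@(17, 5): e=[16,8,12] → #
    (9,2)@(19, 5): e=[22,2,12] → #
    (10,2)@(21, 5): e=[28,-4,12] → ·
    (6,3)@(13, 7): e=[14,34,-12] → ·
    (7,3)@(15, 7): e=[20,28,-12] → ·
    (8,3)@(17, 7): e=[26,22,-12] → ·
    (9,3)@(19, 7): e=[32,16,-12] → ·
  covered (4 px):
    · · · · · · · · · · · ·
    · · · · · · · · · · · ·
    · · · · · · # # # # · ·
    · · · · · · · · · · · ·
T3:
  2·area = 24
  edge (12, 4)→(16, 2): d=(4,-2) top-left  bias=+0
  edge (16, 2)→(24, 4): d=(8,2) right/bottom  bias=-1
  edge (24, 4)→(12, 4): d=(-12,0) right/bottom  bias=-1
    (7,1)@(15, 3): e=[2,10,12] → #
    (8,1)@(17, 3): e=[6,6,12] → #
    (9,1)@(19, 3): e=[10,2,12] → #
    (10,1)@(21, 3): e=[14,-2,12] → ·
    (7,2)@(15, 5): e=[10,26,-12] → ·
    (8,2)@(17, 5): e=[14,22,-12] → ·
    (9,2)@(19, 5): e=[18,18,-12] → ·
  covered (3 px):
    · · · · · · · · · · · ·
    · · · · · · · # # # · ·
    · · · · · · · · · · · ·
    · · · · · · · · · · · ·

Result: "outside"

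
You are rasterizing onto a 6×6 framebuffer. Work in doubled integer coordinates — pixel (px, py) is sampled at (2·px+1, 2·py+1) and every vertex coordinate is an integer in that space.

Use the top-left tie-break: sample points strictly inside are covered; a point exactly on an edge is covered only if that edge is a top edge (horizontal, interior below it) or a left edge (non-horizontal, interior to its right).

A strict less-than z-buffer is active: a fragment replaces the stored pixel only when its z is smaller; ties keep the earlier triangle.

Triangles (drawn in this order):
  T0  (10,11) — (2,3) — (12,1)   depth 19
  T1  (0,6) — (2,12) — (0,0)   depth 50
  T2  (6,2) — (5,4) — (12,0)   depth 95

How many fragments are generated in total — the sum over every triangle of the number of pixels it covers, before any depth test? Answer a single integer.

T0:
  2·area = 96
  edge (10, 11)→(2, 3): d=(-8,-8) top-left  bias=+0
  edge (2, 3)→(12, 1): d=(10,-2) top-left  bias=+0
  edge (12, 1)→(10, 11): d=(-2,10) right/bottom  bias=-1
    (1,1)@(3, 3): e=[8,2,86] → █
    (2,1)@(5, 3): e=[24,6,66] → █
    (3,1)@(7, 3): e=[40,10,46] → █
    (4,1)@(9, 3): e=[56,14,26] → █
    (5,1)@(11, 3): e=[72,18,6] → █
    (1,2)@(3, 5): e=[-8,22,82] → ·
    (2,2)@(5, 5): e=[8,26,62] → █
    (2,3)@(5, 7): e=[-8,46,58] → ·
    (3,3)@(7, 7): e=[8,50,38] → █
    (5,3)@(11, 7): e=[40,58,-2] → ·
    (3,4)@(7, 9): e=[-8,70,34] → ·
    (4,4)@(9, 9): e=[8,74,14] → █
  covered (12 px):
    · · · · · ·
    · █ █ █ █ █
    · · █ █ █ █
    · · · █ █ ·
    · · · · █ ·
    · · · · · ·
T1:
  2·area = 12  (B↔C swapped to make it positive)
  edge (0, 6)→(0, 0): d=(0,-6) top-left  bias=+0
  edge (0, 0)→(2, 12): d=(2,12) right/bottom  bias=-1
  edge (2, 12)→(0, 6): d=(-2,-6) top-left  bias=+0
    (0,3)@(1, 7): e=[6,2,4] → █
    (1,3)@(3, 7): e=[18,-22,16] → ·
    (0,4)@(1, 9): e=[6,6,0] → █  [on edge]
    (1,4)@(3, 9): e=[18,-18,12] → ·
    (0,5)@(1, 11): e=[6,10,-4] → ·
  covered (2 px):
    · · · · · ·
    · · · · · ·
    · · · · · ·
    █ · · · · ·
    █ · · · · ·
    · · · · · ·
T2:
  2·area = 10  (B↔C swapped to make it positive)
  edge (6, 2)→(12, 0): d=(6,-2) top-left  bias=+0
  edge (12, 0)→(5, 4): d=(-7,4) right/bottom  bias=-1
  edge (5, 4)→(6, 2): d=(1,-2) top-left  bias=+0
    (4,0)@(9, 1): e=[0,5,5] → █  [on edge]
    (5,0)@(11, 1): e=[4,-3,9] → ·
    (1,1)@(3, 3): e=[0,15,-5] → ·  [on edge]
    (4,1)@(9, 3): e=[12,-9,7] → ·
  covered (1 px):
    · · · · █ ·
    · · · · · ·
    · · · · · ·
    · · · · · ·
    · · · · · ·
    · · · · · ·

Final: 15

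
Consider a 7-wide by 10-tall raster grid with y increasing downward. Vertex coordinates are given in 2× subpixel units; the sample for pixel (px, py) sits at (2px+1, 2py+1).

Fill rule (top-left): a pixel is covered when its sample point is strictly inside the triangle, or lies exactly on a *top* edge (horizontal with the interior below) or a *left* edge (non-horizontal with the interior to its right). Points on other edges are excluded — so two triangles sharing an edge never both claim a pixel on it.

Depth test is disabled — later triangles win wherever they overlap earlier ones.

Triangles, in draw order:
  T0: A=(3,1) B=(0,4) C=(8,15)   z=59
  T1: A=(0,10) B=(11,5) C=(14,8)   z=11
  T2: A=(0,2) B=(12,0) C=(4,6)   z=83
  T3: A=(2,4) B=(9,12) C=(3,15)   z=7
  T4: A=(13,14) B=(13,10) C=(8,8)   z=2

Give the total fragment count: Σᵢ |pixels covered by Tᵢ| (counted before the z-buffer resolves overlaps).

T0:
  2·area = 57  (B↔C swapped to make it positive)
  edge (3, 1)→(8, 15): d=(5,14) right/bottom  bias=-1
  edge (8, 15)→(0, 4): d=(-8,-11) top-left  bias=+0
  edge (0, 4)→(3, 1): d=(3,-3) top-left  bias=+0
    (1,0)@(3, 1): e=[0,57,0] → ·  [on edge]
    (0,1)@(1, 3): e=[38,19,0] → #  [on edge]
    (1,1)@(3, 3): e=[10,41,6] → #
    (2,1)@(5, 3): e=[-18,63,12] → ·
    (0,2)@(1, 5): e=[48,3,6] → #
    (2,2)@(5, 5): e=[-8,47,18] → ·
    (0,3)@(1, 7): e=[58,-13,12] → ·
    (1,3)@(3, 7): e=[30,9,18] → #
    (2,3)@(5, 7): e=[2,31,24] → #
    (3,3)@(7, 7): e=[-26,53,30] → ·
    (1,4)@(3, 9): e=[40,-7,24] → ·
    (2,4)@(5, 9): e=[12,15,30] → #
  covered (8 px):
    · · · · · · ·
    # # · · · · ·
    # # · · · · ·
    · # # · · · ·
    · · # · · · ·
    · · · · · · ·
    · · · # · · ·
    · · · · · · ·
    · · · · · · ·
    · · · · · · ·
T1:
  2·area = 48
  edge (0, 10)→(11, 5): d=(11,-5) top-left  bias=+0
  edge (11, 5)→(14, 8): d=(3,3) right/bottom  bias=-1
  edge (14, 8)→(0, 10): d=(-14,2) right/bottom  bias=-1
    (3,0)@(7, 1): e=[-64,0,112] → ·  [on edge]
    (4,1)@(9, 3): e=[-32,0,80] → ·  [on edge]
    (5,2)@(11, 5): e=[0,0,48] → ·  [on edge]
    (3,3)@(7, 7): e=[2,18,28] → #
    (4,3)@(9, 7): e=[12,12,24] → #
    (5,3)@(11, 7): e=[22,6,20] → #
    (6,3)@(13, 7): e=[32,0,16] → ·  [on edge]
    (1,4)@(3, 9): e=[4,36,8] → #
    (2,4)@(5, 9): e=[14,30,4] → #
    (3,4)@(7, 9): e=[24,24,0] → ·  [on edge]
    (4,4)@(9, 9): e=[34,18,-4] → ·
    (5,4)@(11, 9): e=[44,12,-8] → ·
  covered (5 px):
    · · · · · · ·
    · · · · · · ·
    · · · · · · ·
    · · · # # # ·
    · # # · · · ·
    · · · · · · ·
    · · · · · · ·
    · · · · · · ·
    · · · · · · ·
    · · · · · · ·
T2:
  2·area = 56
  edge (0, 2)→(12, 0): d=(12,-2) top-left  bias=+0
  edge (12, 0)→(4, 6): d=(-8,6) right/bottom  bias=-1
  edge (4, 6)→(0, 2): d=(-4,-4) top-left  bias=+0
    (3,0)@(7, 1): e=[2,22,32] → #
    (4,0)@(9, 1): e=[6,10,40] → #
    (5,0)@(11, 1): e=[10,-2,48] → ·
    (0,1)@(1, 3): e=[14,42,0] → #  [on edge]
    (1,1)@(3, 3): e=[18,30,8] → #
    (2,1)@(5, 3): e=[22,18,16] → #
    (4,1)@(9, 3): e=[30,-6,32] → ·
    (0,2)@(1, 5): e=[38,26,-8] → ·
    (1,2)@(3, 5): e=[42,14,0] → #  [on edge]
    (3,2)@(7, 5): e=[50,-10,16] → ·
    (1,3)@(3, 7): e=[66,-2,-8] → ·
    (2,3)@(5, 7): e=[70,-14,0] → ·  [on edge]
    (3,4)@(7, 9): e=[98,-42,0] → ·  [on edge]
    (4,5)@(9, 11): e=[126,-70,0] → ·  [on edge]
    (5,6)@(11, 13): e=[154,-98,0] → ·  [on edge]
    (6,7)@(13, 15): e=[182,-126,0] → ·  [on edge]
  covered (8 px):
    · · · # # · ·
    # # # # · · ·
    · # # · · · ·
    · · · · · · ·
    · · · · · · ·
    · · · · · · ·
    · · · · · · ·
    · · · · · · ·
    · · · · · · ·
    · · · · · · ·
T3:
  2·area = 69
  edge (2, 4)→(9, 12): d=(7,8) right/bottom  bias=-1
  edge (9, 12)→(3, 15): d=(-6,3) right/bottom  bias=-1
  edge (3, 15)→(2, 4): d=(-1,-11) top-left  bias=+0
    (1,3)@(3, 7): e=[13,48,8] → #
    (2,3)@(5, 7): e=[-3,42,30] → ·
    (1,4)@(3, 9): e=[27,36,6] → #
    (2,4)@(5, 9): e=[11,30,28] → #
    (3,4)@(7, 9): e=[-5,24,50] → ·
    (1,5)@(3, 11): e=[41,24,4] → #
    (3,5)@(7, 11): e=[9,12,48] → #
    (4,5)@(9, 11): e=[-7,6,70] → ·
    (5,5)@(11, 11): e=[-23,0,92] → ·  [on edge]
    (1,6)@(3, 13): e=[55,12,2] → #
    (3,6)@(7, 13): e=[23,0,46] → ·  [on edge]
    (1,7)@(3, 15): e=[69,0,0] → ·  [on edge]
  covered (8 px):
    · · · · · · ·
    · · · · · · ·
    · · · · · · ·
    · # · · · · ·
    · # # · · · ·
    · # # # · · ·
    · # # · · · ·
    · · · · · · ·
    · · · · · · ·
    · · · · · · ·
T4:
  2·area = 20  (B↔C swapped to make it positive)
  edge (13, 14)→(8, 8): d=(-5,-6) top-left  bias=+0
  edge (8, 8)→(13, 10): d=(5,2) right/bottom  bias=-1
  edge (13, 10)→(13, 14): d=(0,4) right/bottom  bias=-1
    (6,0)@(13, 1): e=[65,-45,0] → ·  [on edge]
    (6,1)@(13, 3): e=[55,-35,0] → ·  [on edge]
    (6,2)@(13, 5): e=[45,-25,0] → ·  [on edge]
    (6,3)@(13, 7): e=[35,-15,0] → ·  [on edge]
    (4,4)@(9, 9): e=[1,3,16] → #
    (5,4)@(11, 9): e=[13,-1,8] → ·
    (6,4)@(13, 9): e=[25,-5,0] → ·  [on edge]
    (4,5)@(9, 11): e=[-9,13,16] → ·
    (5,5)@(11, 11): e=[3,9,8] → #
    (6,5)@(13, 11): e=[15,5,0] → ·  [on edge]
    (5,6)@(11, 13): e=[-7,19,8] → ·
    (6,6)@(13, 13): e=[5,15,0] → ·  [on edge]
    (6,7)@(13, 15): e=[-5,25,0] → ·  [on edge]
    (6,8)@(13, 17): e=[-15,35,0] → ·  [on edge]
    (6,9)@(13, 19): e=[-25,45,0] → ·  [on edge]
  covered (2 px):
    · · · · · · ·
    · · · · · · ·
    · · · · · · ·
    · · · · · · ·
    · · · · # · ·
    · · · · · # ·
    · · · · · · ·
    · · · · · · ·
    · · · · · · ·
    · · · · · · ·

Final: 31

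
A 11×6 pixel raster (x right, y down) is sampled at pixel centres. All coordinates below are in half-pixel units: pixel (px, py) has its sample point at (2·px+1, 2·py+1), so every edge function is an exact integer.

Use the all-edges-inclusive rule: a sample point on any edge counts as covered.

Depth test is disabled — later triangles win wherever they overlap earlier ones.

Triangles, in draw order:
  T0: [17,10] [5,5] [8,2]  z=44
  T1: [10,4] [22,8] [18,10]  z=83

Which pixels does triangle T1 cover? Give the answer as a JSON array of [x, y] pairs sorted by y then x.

T0:
  2·area = 51
  edge (17, 10)→(5, 5): d=(-12,-5) inclusive
  edge (5, 5)→(8, 2): d=(3,-3) inclusive
  edge (8, 2)→(17, 10): d=(9,8) inclusive
    (4,0)@(9, 1): e=[68,0,-17] → ·  [on edge]
    (3,1)@(7, 3): e=[34,0,17] → █  [on edge]
    (4,1)@(9, 3): e=[44,6,1] → █
    (5,1)@(11, 3): e=[54,12,-15] → ·
    (2,2)@(5, 5): e=[0,0,51] → █  [on edge]
    (5,2)@(11, 5): e=[30,18,3] → █
    (6,2)@(13, 5): e=[40,24,-13] → ·
    (1,3)@(3, 7): e=[-34,0,85] → ·  [on edge]
    (2,3)@(5, 7): e=[-24,6,69] → ·
    (3,3)@(7, 7): e=[-14,12,53] → ·
    (4,3)@(9, 7): e=[-4,18,37] → ·
    (5,3)@(11, 7): e=[6,24,21] → █
    (0,4)@(1, 9): e=[-68,0,119] → ·  [on edge]
  covered (9 px):
    · · · · · · · · · · ·
    · · · █ █ · · · · · ·
    · · █ █ █ █ · · · · ·
    · · · · · █ █ · · · ·
    · · · · · · · █ · · ·
    · · · · · · · · · · ·
T1:
  2·area = 40
  edge (10, 4)→(22, 8): d=(12,4) inclusive
  edge (22, 8)→(18, 10): d=(-4,2) inclusive
  edge (18, 10)→(10, 4): d=(-8,-6) inclusive
    (0,0)@(1, 1): e=[0,70,-30] → ·  [on edge]
    (3,1)@(7, 3): e=[0,50,-10] → ·  [on edge]
    (6,2)@(13, 5): e=[0,30,10] → █  [on edge]
    (7,2)@(15, 5): e=[-8,26,22] → ·
    (6,3)@(13, 7): e=[24,22,-6] → ·
    (7,3)@(15, 7): e=[16,18,6] → █
    (8,3)@(17, 7): e=[8,14,18] → █
    (9,3)@(19, 7): e=[0,10,30] → █  [on edge]
    (10,3)@(21, 7): e=[-8,6,42] → ·
    (7,4)@(15, 9): e=[40,10,-10] → ·
    (8,4)@(17, 9): e=[32,6,2] → █
    (10,4)@(21, 9): e=[16,-2,26] → ·
  covered (6 px):
    · · · · · · · · · · ·
    · · · · · · · · · · ·
    · · · · · · █ · · · ·
    · · · · · · · █ █ █ ·
    · · · · · · · · █ █ ·
    · · · · · · · · · · ·

Answer: [[6,2],[7,3],[8,3],[9,3],[8,4],[9,4]]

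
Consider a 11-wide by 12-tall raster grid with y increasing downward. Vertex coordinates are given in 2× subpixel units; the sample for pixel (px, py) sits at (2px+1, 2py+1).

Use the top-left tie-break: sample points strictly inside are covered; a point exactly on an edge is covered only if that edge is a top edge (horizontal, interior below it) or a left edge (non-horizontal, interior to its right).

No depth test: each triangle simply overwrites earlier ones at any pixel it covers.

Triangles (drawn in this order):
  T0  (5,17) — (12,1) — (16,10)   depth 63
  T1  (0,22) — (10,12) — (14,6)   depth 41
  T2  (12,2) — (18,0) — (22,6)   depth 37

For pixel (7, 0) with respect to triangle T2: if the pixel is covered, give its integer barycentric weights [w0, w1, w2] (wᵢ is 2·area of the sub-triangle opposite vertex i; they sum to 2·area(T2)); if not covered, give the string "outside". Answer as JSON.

T0:
  2·area = 127
  edge (5, 17)→(12, 1): d=(7,-16) top-left  bias=+0
  edge (12, 1)→(16, 10): d=(4,9) right/bottom  bias=-1
  edge (16, 10)→(5, 17): d=(-11,7) right/bottom  bias=-1
    (5,2)@(11, 5): e=[12,25,90] → X
    (6,2)@(13, 5): e=[44,7,76] → X
    (7,2)@(15, 5): e=[76,-11,62] → .
    (5,3)@(11, 7): e=[26,33,68] → X
    (7,3)@(15, 7): e=[90,-3,40] → .
    (4,4)@(9, 9): e=[8,59,60] → X
    (7,4)@(15, 9): e=[104,5,18] → X
    (8,4)@(17, 9): e=[136,-13,4] → .
    (4,5)@(9, 11): e=[22,67,38] → X
    (7,5)@(15, 11): e=[118,13,-4] → .
    (3,6)@(7, 13): e=[4,93,30] → X
    (6,6)@(13, 13): e=[100,39,-12] → .
    (2,8)@(5, 17): e=[0,127,0] → .  [on edge]
  covered (15 px):
    . . . . . . . . . . .
    . . . . . . . . . . .
    . . . . . X X . . . .
    . . . . . X X . . . .
    . . . . X X X X . . .
    . . . . X X X . . . .
    . . . X X X . . . . .
    . . . X . . . . . . .
    . . . . . . . . . . .
    . . . . . . . . . . .
    . . . . . . . . . . .
    . . . . . . . . . . .
T1:
  2·area = 20  (B↔C swapped to make it positive)
  edge (0, 22)→(14, 6): d=(14,-16) top-left  bias=+0
  edge (14, 6)→(10, 12): d=(-4,6) right/bottom  bias=-1
  edge (10, 12)→(0, 22): d=(-10,10) right/bottom  bias=-1
    (10,0)@(21, 1): e=[42,-22,0] → .  [on edge]
    (9,1)@(19, 3): e=[38,-18,0] → .  [on edge]
    (8,2)@(17, 5): e=[34,-14,0] → .  [on edge]
    (7,3)@(15, 7): e=[30,-10,0] → .  [on edge]
    (6,4)@(13, 9): e=[26,-6,0] → .  [on edge]
    (5,5)@(11, 11): e=[22,-2,0] → .  [on edge]
    (4,6)@(9, 13): e=[18,2,0] → .  [on edge]
    (3,7)@(7, 15): e=[14,6,0] → .  [on edge]
    (2,8)@(5, 17): e=[10,10,0] → .  [on edge]
    (1,9)@(3, 19): e=[6,14,0] → .  [on edge]
    (0,10)@(1, 21): e=[2,18,0] → .  [on edge]
  covered (0 px):
    . . . . . . . . . . .
    . . . . . . . . . . .
    . . . . . . . . . . .
    . . . . . . . . . . .
    . . . . . . . . . . .
    . . . . . . . . . . .
    . . . . . . . . . . .
    . . . . . . . . . . .
    . . . . . . . . . . .
    . . . . . . . . . . .
    . . . . . . . . . . .
    . . . . . . . . . . .
T2:
  2·area = 44
  edge (12, 2)→(18, 0): d=(6,-2) top-left  bias=+0
  edge (18, 0)→(22, 6): d=(4,6) right/bottom  bias=-1
  edge (22, 6)→(12, 2): d=(-10,-4) top-left  bias=+0
    (7,0)@(15, 1): e=[0,22,22] → X  [on edge]
    (8,0)@(17, 1): e=[4,10,30] → X
    (9,0)@(19, 1): e=[8,-2,38] → .
    (4,1)@(9, 3): e=[0,66,-22] → .  [on edge]
    (7,1)@(15, 3): e=[12,30,2] → X
    (9,1)@(19, 3): e=[20,6,18] → X
    (10,1)@(21, 3): e=[24,-6,26] → .
    (1,2)@(3, 5): e=[0,110,-66] → .  [on edge]
    (7,2)@(15, 5): e=[24,38,-18] → .
    (8,2)@(17, 5): e=[28,26,-10] → .
    (9,2)@(19, 5): e=[32,14,-2] → .
    (10,2)@(21, 5): e=[36,2,6] → X
  covered (6 px):
    . . . . . . . X X . .
    . . . . . . . X X X .
    . . . . . . . . . . X
    . . . . . . . . . . .
    . . . . . . . . . . .
    . . . . . . . . . . .
    . . . . . . . . . . .
    . . . . . . . . . . .
    . . . . . . . . . . .
    . . . . . . . . . . .
    . . . . . . . . . . .
    . . . . . . . . . . .

Result: [22,22,0]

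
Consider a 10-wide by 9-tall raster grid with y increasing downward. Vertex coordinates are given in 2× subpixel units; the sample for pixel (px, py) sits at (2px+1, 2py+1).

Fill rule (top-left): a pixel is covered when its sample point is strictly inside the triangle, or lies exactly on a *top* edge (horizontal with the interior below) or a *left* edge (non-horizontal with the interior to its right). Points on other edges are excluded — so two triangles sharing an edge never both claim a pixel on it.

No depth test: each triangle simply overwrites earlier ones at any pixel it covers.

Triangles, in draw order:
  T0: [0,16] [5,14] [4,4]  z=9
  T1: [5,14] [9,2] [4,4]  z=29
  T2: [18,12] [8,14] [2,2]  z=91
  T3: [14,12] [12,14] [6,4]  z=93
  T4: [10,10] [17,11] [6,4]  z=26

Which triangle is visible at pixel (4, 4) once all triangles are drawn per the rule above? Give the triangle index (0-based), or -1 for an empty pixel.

T0:
  2·area = 52  (B↔C swapped to make it positive)
  edge (0, 16)→(4, 4): d=(4,-12) top-left  bias=+0
  edge (4, 4)→(5, 14): d=(1,10) right/bottom  bias=-1
  edge (5, 14)→(0, 16): d=(-5,2) right/bottom  bias=-1
    (2,0)@(5, 1): e=[0,-13,65] → .  [on edge]
    (1,3)@(3, 7): e=[0,13,39] → X  [on edge]
    (2,3)@(5, 7): e=[24,-7,35] → .
    (1,4)@(3, 9): e=[8,15,29] → X
    (2,4)@(5, 9): e=[32,-5,25] → .
    (1,5)@(3, 11): e=[16,17,19] → X
    (2,5)@(5, 11): e=[40,-3,15] → .
    (0,6)@(1, 13): e=[0,39,13] → X  [on edge]
    (2,6)@(5, 13): e=[48,-1,5] → .
    (0,7)@(1, 15): e=[8,41,3] → X
    (1,7)@(3, 15): e=[32,21,-1] → .
    (0,8)@(1, 17): e=[16,43,-7] → .
  covered (6 px):
    . . . . . . . . . .
    . . . . . . . . . .
    . . . . . . . . . .
    . X . . . . . . . .
    . X . . . . . . . .
    . X . . . . . . . .
    X X . . . . . . . .
    X . . . . . . . . .
    . . . . . . . . . .
T1:
  2·area = 52  (B↔C swapped to make it positive)
  edge (5, 14)→(4, 4): d=(-1,-10) top-left  bias=+0
  edge (4, 4)→(9, 2): d=(5,-2) top-left  bias=+0
  edge (9, 2)→(5, 14): d=(-4,12) right/bottom  bias=-1
    (3,1)@(7, 3): e=[31,1,20] → X
    (4,1)@(9, 3): e=[51,5,-4] → .
    (2,2)@(5, 5): e=[9,7,36] → X
    (4,2)@(9, 5): e=[49,15,-12] → .
    (2,3)@(5, 7): e=[7,17,28] → X
    (4,3)@(9, 7): e=[47,25,-20] → .
    (2,4)@(5, 9): e=[5,27,20] → X
    (3,4)@(7, 9): e=[25,31,-4] → .
    (2,5)@(5, 11): e=[3,37,12] → X
    (3,5)@(7, 11): e=[23,41,-12] → .
    (2,6)@(5, 13): e=[1,47,4] → X
    (3,6)@(7, 13): e=[21,51,-20] → .
  covered (8 px):
    . . . . . . . . . .
    . . . X . . . . . .
    . . X X . . . . . .
    . . X X . . . . . .
    . . X . . . . . . .
    . . X . . . . . . .
    . . X . . . . . . .
    . . . . . . . . . .
    . . . . . . . . . .
T2:
  2·area = 132
  edge (18, 12)→(8, 14): d=(-10,2) right/bottom  bias=-1
  edge (8, 14)→(2, 2): d=(-6,-12) top-left  bias=+0
  edge (2, 2)→(18, 12): d=(16,10) right/bottom  bias=-1
    (1,1)@(3, 3): e=[120,6,6] → X
    (2,1)@(5, 3): e=[116,30,-14] → .
    (1,2)@(3, 5): e=[100,-6,38] → .
    (2,2)@(5, 5): e=[96,18,18] → X
    (3,2)@(7, 5): e=[92,42,-2] → .
    (2,3)@(5, 7): e=[76,6,50] → X
    (3,3)@(7, 7): e=[72,30,30] → X
    (4,3)@(9, 7): e=[68,54,10] → X
    (5,3)@(11, 7): e=[64,78,-10] → .
    (2,4)@(5, 9): e=[56,-6,82] → .
    (3,4)@(7, 9): e=[52,18,62] → X
    (5,4)@(11, 9): e=[44,66,22] → X
    (6,6)@(13, 13): e=[0,66,66] → .  [on edge]
    (1,7)@(3, 15): e=[0,-66,198] → .  [on edge]
  covered (16 px):
    . . . . . . . . . .
    . X . . . . . . . .
    . . X . . . . . . .
    . . X X X . . . . .
    . . . X X X X . . .
    . . . X X X X X . .
    . . . . X X . . . .
    . . . . . . . . . .
    . . . . . . . . . .
T3:
  2·area = 32
  edge (14, 12)→(12, 14): d=(-2,2) right/bottom  bias=-1
  edge (12, 14)→(6, 4): d=(-6,-10) top-left  bias=+0
  edge (6, 4)→(14, 12): d=(8,8) right/bottom  bias=-1
    (1,0)@(3, 1): e=[44,-12,0] → .  [on edge]
    (2,1)@(5, 3): e=[36,-4,0] → .  [on edge]
    (3,2)@(7, 5): e=[28,4,0] → .  [on edge]
    (4,3)@(9, 7): e=[20,12,0] → .  [on edge]
    (9,3)@(19, 7): e=[0,112,-80] → .  [on edge]
    (4,4)@(9, 9): e=[16,0,16] → X  [on edge]
    (5,4)@(11, 9): e=[12,20,0] → .  [on edge]
    (8,4)@(17, 9): e=[0,80,-48] → .  [on edge]
    (4,5)@(9, 11): e=[12,-12,32] → .
    (5,5)@(11, 11): e=[8,8,16] → X
    (6,5)@(13, 11): e=[4,28,0] → .  [on edge]
    (7,5)@(15, 11): e=[0,48,-16] → .  [on edge]
    (6,6)@(13, 13): e=[0,16,16] → .  [on edge]
    (7,6)@(15, 13): e=[-4,36,0] → .  [on edge]
    (5,7)@(11, 15): e=[0,-16,48] → .  [on edge]
    (8,7)@(17, 15): e=[-12,44,0] → .  [on edge]
    (4,8)@(9, 17): e=[0,-48,80] → .  [on edge]
    (9,8)@(19, 17): e=[-20,52,0] → .  [on edge]
  covered (2 px):
    . . . . . . . . . .
    . . . . . . . . . .
    . . . . . . . . . .
    . . . . . . . . . .
    . . . . X . . . . .
    . . . . . X . . . .
    . . . . . . . . . .
    . . . . . . . . . .
    . . . . . . . . . .
T4:
  2·area = 38  (B↔C swapped to make it positive)
  edge (10, 10)→(6, 4): d=(-4,-6) top-left  bias=+0
  edge (6, 4)→(17, 11): d=(11,7) right/bottom  bias=-1
  edge (17, 11)→(10, 10): d=(-7,-1) top-left  bias=+0
    (3,2)@(7, 5): e=[2,4,32] → X
    (4,2)@(9, 5): e=[14,-10,34] → .
    (3,3)@(7, 7): e=[-6,26,18] → .
    (4,3)@(9, 7): e=[6,12,20] → X
    (5,3)@(11, 7): e=[18,-2,22] → .
    (1,4)@(3, 9): e=[-38,76,0] → .  [on edge]
    (4,4)@(9, 9): e=[-2,34,6] → .
    (5,4)@(11, 9): e=[10,20,8] → X
    (6,4)@(13, 9): e=[22,6,10] → X
    (7,4)@(15, 9): e=[34,-8,12] → .
    (5,5)@(11, 11): e=[2,42,-6] → .
    (6,5)@(13, 11): e=[14,28,-4] → .
    (8,5)@(17, 11): e=[38,0,0] → .  [on edge]
  covered (4 px):
    . . . . . . . . . .
    . . . . . . . . . .
    . . . X . . . . . .
    . . . . X . . . . .
    . . . . . X X . . .
    . . . . . . . . . .
    . . . . . . . . . .
    . . . . . . . . . .
    . . . . . . . . . .

Z-buffer (winner per pixel, '.' = empty):
  . . . . . . . . . .
  . 2 . 1 . . . . . .
  . . 2 4 . . . . . .
  . 0 2 2 4 . . . . .
  . 0 1 2 3 4 4 . . .
  . 0 1 2 2 3 2 2 . .
  0 0 1 . 2 2 . . . .
  0 . . . . . . . . .
  . . . . . . . . . .

Result: 3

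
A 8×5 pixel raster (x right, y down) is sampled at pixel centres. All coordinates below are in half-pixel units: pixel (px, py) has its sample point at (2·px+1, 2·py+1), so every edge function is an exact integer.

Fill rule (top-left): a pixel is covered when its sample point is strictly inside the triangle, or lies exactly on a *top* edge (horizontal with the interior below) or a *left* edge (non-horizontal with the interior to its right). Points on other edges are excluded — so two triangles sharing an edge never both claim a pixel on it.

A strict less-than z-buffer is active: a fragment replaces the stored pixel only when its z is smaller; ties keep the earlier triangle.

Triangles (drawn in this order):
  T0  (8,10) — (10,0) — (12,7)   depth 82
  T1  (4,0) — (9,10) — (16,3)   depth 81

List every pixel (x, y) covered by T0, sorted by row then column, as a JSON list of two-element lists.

T0:
  2·area = 34
  edge (8, 10)→(10, 0): d=(2,-10) top-left  bias=+0
  edge (10, 0)→(12, 7): d=(2,7) right/bottom  bias=-1
  edge (12, 7)→(8, 10): d=(-4,3) right/bottom  bias=-1
    (4,2)@(9, 5): e=[0,17,17] → X  [on edge]
    (5,2)@(11, 5): e=[20,3,11] → X
    (6,2)@(13, 5): e=[40,-11,5] → .
    (4,3)@(9, 7): e=[4,21,9] → X
    (6,3)@(13, 7): e=[44,-7,-3] → .
    (4,4)@(9, 9): e=[8,25,1] → X
    (5,4)@(11, 9): e=[28,11,-5] → .
  covered (5 px):
    . . . . . . . .
    . . . . . . . .
    . . . . X X . .
    . . . . X X . .
    . . . . X . . .
T1:
  2·area = 105  (B↔C swapped to make it positive)
  edge (4, 0)→(16, 3): d=(12,3) right/bottom  bias=-1
  edge (16, 3)→(9, 10): d=(-7,7) right/bottom  bias=-1
  edge (9, 10)→(4, 0): d=(-5,-10) top-left  bias=+0
    (2,0)@(5, 1): e=[9,91,5] → X
    (3,0)@(7, 1): e=[3,77,25] → X
    (4,0)@(9, 1): e=[-3,63,45] → .
    (2,1)@(5, 3): e=[33,77,-5] → .
    (3,1)@(7, 3): e=[27,63,15] → X
    (4,1)@(9, 3): e=[21,49,35] → X
    (5,1)@(11, 3): e=[15,35,55] → X
    (6,1)@(13, 3): e=[9,21,75] → X
    (7,1)@(15, 3): e=[3,7,95] → X
    (3,2)@(7, 5): e=[51,49,5] → X
    (7,2)@(15, 5): e=[27,-7,85] → .
    (3,3)@(7, 7): e=[75,35,-5] → .
  covered (14 px):
    . . X X . . . .
    . . . X X X X X
    . . . X X X X .
    . . . . X X . .
    . . . . X . . .

Result: [[4,2],[5,2],[4,3],[5,3],[4,4]]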